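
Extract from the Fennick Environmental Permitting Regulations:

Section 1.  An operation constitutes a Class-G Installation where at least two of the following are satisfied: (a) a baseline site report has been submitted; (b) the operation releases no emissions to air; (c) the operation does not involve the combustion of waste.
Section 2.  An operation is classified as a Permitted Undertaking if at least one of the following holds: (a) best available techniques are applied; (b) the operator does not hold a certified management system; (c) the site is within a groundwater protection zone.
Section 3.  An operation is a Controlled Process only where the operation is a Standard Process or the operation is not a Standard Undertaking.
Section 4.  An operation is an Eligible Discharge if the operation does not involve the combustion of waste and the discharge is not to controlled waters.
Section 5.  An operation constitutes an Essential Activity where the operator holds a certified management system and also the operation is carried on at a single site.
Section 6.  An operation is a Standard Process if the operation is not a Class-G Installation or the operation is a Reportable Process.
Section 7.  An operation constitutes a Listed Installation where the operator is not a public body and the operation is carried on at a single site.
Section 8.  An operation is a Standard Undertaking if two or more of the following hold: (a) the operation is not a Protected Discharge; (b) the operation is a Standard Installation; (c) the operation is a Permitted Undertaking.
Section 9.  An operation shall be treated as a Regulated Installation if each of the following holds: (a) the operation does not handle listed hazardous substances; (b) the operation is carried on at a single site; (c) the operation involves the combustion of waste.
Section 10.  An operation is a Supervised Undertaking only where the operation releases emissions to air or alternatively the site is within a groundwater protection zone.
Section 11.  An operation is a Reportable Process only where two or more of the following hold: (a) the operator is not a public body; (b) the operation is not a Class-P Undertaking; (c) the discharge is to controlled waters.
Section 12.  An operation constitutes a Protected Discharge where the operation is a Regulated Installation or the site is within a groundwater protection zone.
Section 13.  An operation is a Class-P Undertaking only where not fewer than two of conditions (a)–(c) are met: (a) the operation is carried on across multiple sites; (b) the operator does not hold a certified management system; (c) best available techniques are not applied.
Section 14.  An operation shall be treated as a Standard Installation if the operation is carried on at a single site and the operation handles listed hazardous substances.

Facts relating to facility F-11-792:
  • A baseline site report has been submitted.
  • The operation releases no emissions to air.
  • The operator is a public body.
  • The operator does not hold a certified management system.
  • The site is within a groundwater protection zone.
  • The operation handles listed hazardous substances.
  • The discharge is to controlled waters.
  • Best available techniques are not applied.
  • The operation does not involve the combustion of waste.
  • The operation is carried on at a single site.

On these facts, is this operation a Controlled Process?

Under section 1: a baseline site report has been submitted? yes; the operation releases no emissions to air? yes; the operation does not involve the combustion of waste? yes — 3 of 3 hold (need ≥2) → satisfied.
Under section 13: the operation is carried on across multiple sites? no; the operator does not hold a certified management system? yes; best available techniques are not applied? yes — 2 of 3 hold (need ≥2) → satisfied.
Under section 11: the operator is not a public body? no; not a Class-P Undertaking (section 13)? no; the discharge is to controlled waters? yes — 1 of 3 hold (need ≥2) → not satisfied.
Under section 6: not a Class-G Installation (section 1)? no; or Reportable Process (section 11)? no. So the operation is not a Standard Process.
Under section 9: the operation does not handle listed hazardous substances? no; and the operation is carried on at a single site? yes; and the operation involves the combustion of waste? no. So the operation is not a Regulated Installation.
Under section 12: Regulated Installation (section 9)? no; or the site is within a groundwater protection zone? yes. So the operation is a Protected Discharge.
Under section 14: the operation is carried on at a single site? yes; and the operation handles listed hazardous substances? yes. So the operation is a Standard Installation.
Under section 2: best available techniques are applied? no; or the operator does not hold a certified management system? yes; or the site is within a groundwater protection zone? yes. So the operation is a Permitted Undertaking.
Under section 8: not a Protected Discharge (section 12)? no; Standard Installation (section 14)? yes; Permitted Undertaking (section 2)? yes — 2 of 3 hold (need ≥2) → satisfied.
Under section 3: Standard Process (section 6)? no; or not a Standard Undertaking (section 8)? no. So the operation is not a Controlled Process.

No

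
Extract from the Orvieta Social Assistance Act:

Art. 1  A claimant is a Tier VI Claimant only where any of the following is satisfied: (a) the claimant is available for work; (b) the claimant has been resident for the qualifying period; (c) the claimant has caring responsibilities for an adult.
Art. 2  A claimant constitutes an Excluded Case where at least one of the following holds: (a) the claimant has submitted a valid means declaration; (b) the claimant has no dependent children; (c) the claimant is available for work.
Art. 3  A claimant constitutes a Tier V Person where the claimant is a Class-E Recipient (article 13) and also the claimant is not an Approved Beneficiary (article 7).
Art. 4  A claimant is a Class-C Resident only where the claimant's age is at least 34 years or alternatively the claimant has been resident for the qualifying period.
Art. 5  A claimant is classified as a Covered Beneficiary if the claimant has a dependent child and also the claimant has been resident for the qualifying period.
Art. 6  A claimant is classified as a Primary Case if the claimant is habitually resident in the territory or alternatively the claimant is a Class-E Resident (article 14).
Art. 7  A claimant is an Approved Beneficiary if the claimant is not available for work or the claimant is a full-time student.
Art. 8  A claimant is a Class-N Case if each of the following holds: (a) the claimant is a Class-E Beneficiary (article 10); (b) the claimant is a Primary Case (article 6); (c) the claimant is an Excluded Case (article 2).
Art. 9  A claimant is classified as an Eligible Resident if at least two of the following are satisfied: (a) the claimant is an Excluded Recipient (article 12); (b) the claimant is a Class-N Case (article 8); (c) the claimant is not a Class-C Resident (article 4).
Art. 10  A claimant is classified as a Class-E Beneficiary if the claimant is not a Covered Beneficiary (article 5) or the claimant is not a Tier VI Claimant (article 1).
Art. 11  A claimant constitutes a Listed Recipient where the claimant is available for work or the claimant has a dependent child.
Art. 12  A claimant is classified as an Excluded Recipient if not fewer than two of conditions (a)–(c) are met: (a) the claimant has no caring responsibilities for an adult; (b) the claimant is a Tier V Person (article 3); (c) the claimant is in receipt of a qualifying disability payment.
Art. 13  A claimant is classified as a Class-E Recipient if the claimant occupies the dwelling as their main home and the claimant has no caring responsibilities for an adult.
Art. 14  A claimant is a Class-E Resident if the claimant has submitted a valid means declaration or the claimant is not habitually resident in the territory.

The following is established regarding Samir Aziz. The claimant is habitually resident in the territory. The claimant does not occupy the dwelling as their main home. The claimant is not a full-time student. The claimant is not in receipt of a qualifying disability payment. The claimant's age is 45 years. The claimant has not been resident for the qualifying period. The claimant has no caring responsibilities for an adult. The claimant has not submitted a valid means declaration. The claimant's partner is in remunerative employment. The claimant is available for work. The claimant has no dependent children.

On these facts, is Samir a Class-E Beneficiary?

article 5 — Covered Beneficiary: [the claimant has a dependent child? no] AND [the claimant has been resident for the qualifying period? no] → not satisfied.
article 1 — Tier VI Claimant: [the claimant is available for work? yes] OR [the claimant has been resident for the qualifying period? no] OR [the claimant has caring responsibilities for an adult? no] → satisfied.
article 10 — Class-E Beneficiary: [not a Covered Beneficiary (article 5)? yes] OR [not a Tier VI Claimant (article 1)? no] → satisfied.

Yes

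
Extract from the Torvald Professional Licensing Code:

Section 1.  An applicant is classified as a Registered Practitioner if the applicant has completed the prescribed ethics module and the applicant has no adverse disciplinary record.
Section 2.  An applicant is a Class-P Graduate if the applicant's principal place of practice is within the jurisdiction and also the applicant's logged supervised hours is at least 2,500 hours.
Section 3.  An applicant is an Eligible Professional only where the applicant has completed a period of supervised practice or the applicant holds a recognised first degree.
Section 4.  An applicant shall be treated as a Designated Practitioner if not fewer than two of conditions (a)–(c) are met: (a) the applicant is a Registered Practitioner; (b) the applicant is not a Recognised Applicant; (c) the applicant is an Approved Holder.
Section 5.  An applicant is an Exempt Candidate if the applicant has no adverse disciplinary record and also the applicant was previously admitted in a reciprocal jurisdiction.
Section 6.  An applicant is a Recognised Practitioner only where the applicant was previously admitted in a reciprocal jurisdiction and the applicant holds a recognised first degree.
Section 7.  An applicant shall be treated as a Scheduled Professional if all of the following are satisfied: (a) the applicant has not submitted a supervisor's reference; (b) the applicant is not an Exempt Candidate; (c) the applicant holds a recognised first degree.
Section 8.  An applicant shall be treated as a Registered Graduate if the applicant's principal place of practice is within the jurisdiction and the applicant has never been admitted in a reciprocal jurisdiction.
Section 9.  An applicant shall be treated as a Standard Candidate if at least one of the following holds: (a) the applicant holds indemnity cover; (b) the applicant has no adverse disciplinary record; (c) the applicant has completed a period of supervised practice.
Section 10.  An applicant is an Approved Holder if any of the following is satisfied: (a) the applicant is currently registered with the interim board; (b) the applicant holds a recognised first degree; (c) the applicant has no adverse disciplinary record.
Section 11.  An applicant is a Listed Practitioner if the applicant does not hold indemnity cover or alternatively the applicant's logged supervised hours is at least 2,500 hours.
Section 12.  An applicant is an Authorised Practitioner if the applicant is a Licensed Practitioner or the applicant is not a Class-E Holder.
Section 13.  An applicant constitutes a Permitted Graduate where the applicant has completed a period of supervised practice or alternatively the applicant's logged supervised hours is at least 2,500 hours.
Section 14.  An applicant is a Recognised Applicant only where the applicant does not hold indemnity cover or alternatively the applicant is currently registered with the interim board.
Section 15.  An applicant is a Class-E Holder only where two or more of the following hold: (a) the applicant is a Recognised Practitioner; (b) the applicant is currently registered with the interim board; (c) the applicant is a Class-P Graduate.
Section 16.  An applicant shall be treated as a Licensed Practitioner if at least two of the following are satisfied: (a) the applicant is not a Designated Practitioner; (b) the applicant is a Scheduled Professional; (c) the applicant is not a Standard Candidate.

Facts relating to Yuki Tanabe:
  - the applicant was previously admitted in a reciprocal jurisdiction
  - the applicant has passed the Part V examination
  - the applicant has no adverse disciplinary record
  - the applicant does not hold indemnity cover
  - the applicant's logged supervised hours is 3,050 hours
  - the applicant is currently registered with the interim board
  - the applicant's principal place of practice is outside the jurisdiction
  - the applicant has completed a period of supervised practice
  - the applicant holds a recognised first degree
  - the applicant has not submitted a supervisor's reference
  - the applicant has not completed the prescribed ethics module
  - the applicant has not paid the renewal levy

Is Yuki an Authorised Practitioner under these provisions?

No

section 1 — Registered Practitioner: [the applicant has completed the prescribed ethics module? no] AND [the applicant has no adverse disciplinary record? yes] → not satisfied.
section 14 — Recognised Applicant: [the applicant does not hold indemnity cover? yes] OR [the applicant is currently registered with the interim board? yes] → satisfied.
section 10 — Approved Holder: [the applicant is currently registered with the interim board? yes] OR [the applicant holds a recognised first degree? yes] OR [the applicant has no adverse disciplinary record? yes] → satisfied.
section 4 — Designated Practitioner: Registered Practitioner (section 1)? no; not a Recognised Applicant (section 14)? no; Approved Holder (section 10)? yes — 1 of 3 hold (need ≥2) → not satisfied.
section 5 — Exempt Candidate: [the applicant has no adverse disciplinary record? yes] AND [the applicant was previously admitted in a reciprocal jurisdiction? yes] → satisfied.
section 7 — Scheduled Professional: [the applicant has not submitted a supervisor's reference? yes] AND [not an Exempt Candidate (section 5)? no] AND [the applicant holds a recognised first degree? yes] → not satisfied.
section 9 — Standard Candidate: [the applicant holds indemnity cover? no] OR [the applicant has no adverse disciplinary record? yes] OR [the applicant has completed a period of supervised practice? yes] → satisfied.
section 16 — Licensed Practitioner: not a Designated Practitioner (section 4)? yes; Scheduled Professional (section 7)? no; not a Standard Candidate (section 9)? no — 1 of 3 hold (need ≥2) → not satisfied.
section 6 — Recognised Practitioner: [the applicant was previously admitted in a reciprocal jurisdiction? yes] AND [the applicant holds a recognised first degree? yes] → satisfied.
section 2 — Class-P Graduate: [the applicant's principal place of practice is within the jurisdiction? no] AND [applicant's logged supervised hours: 3,050 hours ≥ 2,500 hours? yes] → not satisfied.
section 15 — Class-E Holder: Recognised Practitioner (section 6)? yes; the applicant is currently registered with the interim board? yes; Class-P Graduate (section 2)? no — 2 of 3 hold (need ≥2) → satisfied.
section 12 — Authorised Practitioner: [Licensed Practitioner (section 16)? no] OR [not a Class-E Holder (section 15)? no] → not satisfied.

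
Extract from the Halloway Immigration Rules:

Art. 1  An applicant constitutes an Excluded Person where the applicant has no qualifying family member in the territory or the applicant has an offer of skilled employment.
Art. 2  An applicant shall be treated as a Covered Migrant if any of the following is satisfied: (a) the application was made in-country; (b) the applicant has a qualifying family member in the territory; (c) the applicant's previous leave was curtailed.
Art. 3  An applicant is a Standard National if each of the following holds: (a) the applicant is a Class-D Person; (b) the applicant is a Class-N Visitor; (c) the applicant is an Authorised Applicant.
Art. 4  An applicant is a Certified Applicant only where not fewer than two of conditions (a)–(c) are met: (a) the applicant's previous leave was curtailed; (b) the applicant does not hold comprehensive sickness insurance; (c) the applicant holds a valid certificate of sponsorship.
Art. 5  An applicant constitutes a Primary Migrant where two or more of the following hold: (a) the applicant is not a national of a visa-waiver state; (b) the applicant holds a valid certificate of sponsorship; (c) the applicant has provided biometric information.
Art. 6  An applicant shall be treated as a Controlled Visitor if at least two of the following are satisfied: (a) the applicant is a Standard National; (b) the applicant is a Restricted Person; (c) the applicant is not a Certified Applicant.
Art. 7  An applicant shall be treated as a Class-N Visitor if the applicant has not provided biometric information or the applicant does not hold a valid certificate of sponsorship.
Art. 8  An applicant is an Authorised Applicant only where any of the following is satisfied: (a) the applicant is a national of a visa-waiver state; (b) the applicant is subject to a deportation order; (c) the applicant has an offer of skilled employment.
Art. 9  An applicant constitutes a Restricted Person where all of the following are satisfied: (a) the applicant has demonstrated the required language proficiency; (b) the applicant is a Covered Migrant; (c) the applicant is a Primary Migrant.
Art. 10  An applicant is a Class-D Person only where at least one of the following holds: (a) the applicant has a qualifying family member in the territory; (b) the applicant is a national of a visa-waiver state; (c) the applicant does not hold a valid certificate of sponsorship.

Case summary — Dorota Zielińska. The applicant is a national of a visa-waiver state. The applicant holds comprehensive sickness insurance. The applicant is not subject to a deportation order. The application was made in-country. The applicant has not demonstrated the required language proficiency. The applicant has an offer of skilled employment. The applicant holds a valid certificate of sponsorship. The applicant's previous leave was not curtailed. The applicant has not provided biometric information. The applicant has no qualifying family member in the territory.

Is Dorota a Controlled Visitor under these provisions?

Yes

Under article 10: the applicant has a qualifying family member in the territory? no; or the applicant is a national of a visa-waiver state? yes; or the applicant does not hold a valid certificate of sponsorship? no. So the applicant is a Class-D Person.
Under article 7: the applicant has not provided biometric information? yes; or the applicant does not hold a valid certificate of sponsorship? no. So the applicant is a Class-N Visitor.
Under article 8: the applicant is a national of a visa-waiver state? yes; or the applicant is subject to a deportation order? no; or the applicant has an offer of skilled employment? yes. So the applicant is an Authorised Applicant.
Under article 3: Class-D Person (article 10)? yes; and Class-N Visitor (article 7)? yes; and Authorised Applicant (article 8)? yes. So the applicant is a Standard National.
Under article 2: the application was made in-country? yes; or the applicant has a qualifying family member in the territory? no; or the applicant's previous leave was curtailed? no. So the applicant is a Covered Migrant.
Under article 5: the applicant is not a national of a visa-waiver state? no; the applicant holds a valid certificate of sponsorship? yes; the applicant has provided biometric information? no — 1 of 3 hold (need ≥2) → not satisfied.
Under article 9: the applicant has demonstrated the required language proficiency? no; and Covered Migrant (article 2)? yes; and Primary Migrant (article 5)? no. So the applicant is not a Restricted Person.
Under article 4: the applicant's previous leave was curtailed? no; the applicant does not hold comprehensive sickness insurance? no; the applicant holds a valid certificate of sponsorship? yes — 1 of 3 hold (need ≥2) → not satisfied.
Under article 6: Standard National (article 3)? yes; Restricted Person (article 9)? no; not a Certified Applicant (article 4)? yes — 2 of 3 hold (need ≥2) → satisfied.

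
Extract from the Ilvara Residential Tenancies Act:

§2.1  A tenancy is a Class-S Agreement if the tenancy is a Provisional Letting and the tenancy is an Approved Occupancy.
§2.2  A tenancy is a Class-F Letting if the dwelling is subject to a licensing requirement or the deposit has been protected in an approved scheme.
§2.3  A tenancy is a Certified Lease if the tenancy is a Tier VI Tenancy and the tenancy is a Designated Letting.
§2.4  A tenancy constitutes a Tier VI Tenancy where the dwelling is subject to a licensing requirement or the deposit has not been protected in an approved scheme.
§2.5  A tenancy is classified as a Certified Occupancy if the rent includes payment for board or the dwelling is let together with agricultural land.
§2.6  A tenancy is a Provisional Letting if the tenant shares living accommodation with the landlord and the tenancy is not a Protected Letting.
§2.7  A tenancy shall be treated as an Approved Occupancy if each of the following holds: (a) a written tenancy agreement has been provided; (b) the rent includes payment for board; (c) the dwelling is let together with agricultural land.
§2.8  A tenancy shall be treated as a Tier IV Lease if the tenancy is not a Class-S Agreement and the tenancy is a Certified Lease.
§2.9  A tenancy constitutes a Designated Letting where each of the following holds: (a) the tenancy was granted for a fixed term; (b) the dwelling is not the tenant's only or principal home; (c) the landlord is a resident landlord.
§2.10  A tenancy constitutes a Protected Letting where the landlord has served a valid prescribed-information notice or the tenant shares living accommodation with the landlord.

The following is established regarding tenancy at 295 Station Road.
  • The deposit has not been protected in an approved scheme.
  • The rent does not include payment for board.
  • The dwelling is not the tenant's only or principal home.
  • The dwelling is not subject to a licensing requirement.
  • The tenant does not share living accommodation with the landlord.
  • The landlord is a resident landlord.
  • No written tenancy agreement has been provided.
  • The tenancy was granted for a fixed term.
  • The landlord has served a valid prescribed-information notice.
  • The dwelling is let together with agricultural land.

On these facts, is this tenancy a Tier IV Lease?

§2.10 — Protected Letting: [the landlord has served a valid prescribed-information notice? yes] OR [the tenant shares living accommodation with the landlord? no] → satisfied.
§2.6 — Provisional Letting: [the tenant shares living accommodation with the landlord? no] AND [not a Protected Letting (§2.10)? no] → not satisfied.
§2.7 — Approved Occupancy: [a written tenancy agreement has been provided? no] AND [the rent includes payment for board? no] AND [the dwelling is let together with agricultural land? yes] → not satisfied.
§2.1 — Class-S Agreement: [Provisional Letting (§2.6)? no] AND [Approved Occupancy (§2.7)? no] → not satisfied.
§2.4 — Tier VI Tenancy: [the dwelling is subject to a licensing requirement? no] OR [the deposit has not been protected in an approved scheme? yes] → satisfied.
§2.9 — Designated Letting: [the tenancy was granted for a fixed term? yes] AND [the dwelling is not the tenant's only or principal home? yes] AND [the landlord is a resident landlord? yes] → satisfied.
§2.3 — Certified Lease: [Tier VI Tenancy (§2.4)? yes] AND [Designated Letting (§2.9)? yes] → satisfied.
§2.8 — Tier IV Lease: [not a Class-S Agreement (§2.1)? yes] AND [Certified Lease (§2.3)? yes] → satisfied.

Yes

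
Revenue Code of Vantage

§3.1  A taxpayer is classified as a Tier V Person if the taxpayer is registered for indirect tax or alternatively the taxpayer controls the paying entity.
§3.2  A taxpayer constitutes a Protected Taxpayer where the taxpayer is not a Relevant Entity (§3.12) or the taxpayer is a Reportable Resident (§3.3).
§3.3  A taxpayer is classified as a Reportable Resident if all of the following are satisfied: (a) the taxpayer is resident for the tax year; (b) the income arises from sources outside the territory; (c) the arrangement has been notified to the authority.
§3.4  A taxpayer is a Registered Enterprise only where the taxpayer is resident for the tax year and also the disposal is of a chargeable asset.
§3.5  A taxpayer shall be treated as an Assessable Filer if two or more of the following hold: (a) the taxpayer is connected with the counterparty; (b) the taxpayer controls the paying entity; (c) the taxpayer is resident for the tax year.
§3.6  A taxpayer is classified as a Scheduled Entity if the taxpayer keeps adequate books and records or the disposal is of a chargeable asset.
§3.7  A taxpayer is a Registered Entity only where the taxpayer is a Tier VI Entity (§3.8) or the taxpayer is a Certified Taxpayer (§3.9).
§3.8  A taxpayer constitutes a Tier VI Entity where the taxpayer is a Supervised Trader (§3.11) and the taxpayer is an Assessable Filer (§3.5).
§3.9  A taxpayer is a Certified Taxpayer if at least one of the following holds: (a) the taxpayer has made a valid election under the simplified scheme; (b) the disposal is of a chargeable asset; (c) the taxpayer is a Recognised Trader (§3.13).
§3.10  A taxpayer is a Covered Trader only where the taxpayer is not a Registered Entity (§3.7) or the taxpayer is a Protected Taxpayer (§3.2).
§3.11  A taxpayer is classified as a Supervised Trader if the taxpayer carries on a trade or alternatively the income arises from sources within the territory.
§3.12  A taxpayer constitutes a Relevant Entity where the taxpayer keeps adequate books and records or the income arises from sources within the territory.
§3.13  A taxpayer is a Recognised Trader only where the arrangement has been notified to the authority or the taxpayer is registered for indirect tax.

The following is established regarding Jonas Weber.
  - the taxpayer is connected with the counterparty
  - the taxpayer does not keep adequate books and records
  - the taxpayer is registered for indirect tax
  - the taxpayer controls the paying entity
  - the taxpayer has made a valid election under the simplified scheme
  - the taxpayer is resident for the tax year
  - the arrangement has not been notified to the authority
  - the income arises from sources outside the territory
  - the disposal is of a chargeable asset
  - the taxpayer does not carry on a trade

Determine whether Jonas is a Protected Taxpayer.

Yes

§3.12 — Relevant Entity: [the taxpayer keeps adequate books and records? no] OR [the income arises from sources within the territory? no] → not satisfied.
§3.3 — Reportable Resident: [the taxpayer is resident for the tax year? yes] AND [the income arises from sources outside the territory? yes] AND [the arrangement has been notified to the authority? no] → not satisfied.
§3.2 — Protected Taxpayer: [not a Relevant Entity (§3.12)? yes] OR [Reportable Resident (§3.3)? no] → satisfied.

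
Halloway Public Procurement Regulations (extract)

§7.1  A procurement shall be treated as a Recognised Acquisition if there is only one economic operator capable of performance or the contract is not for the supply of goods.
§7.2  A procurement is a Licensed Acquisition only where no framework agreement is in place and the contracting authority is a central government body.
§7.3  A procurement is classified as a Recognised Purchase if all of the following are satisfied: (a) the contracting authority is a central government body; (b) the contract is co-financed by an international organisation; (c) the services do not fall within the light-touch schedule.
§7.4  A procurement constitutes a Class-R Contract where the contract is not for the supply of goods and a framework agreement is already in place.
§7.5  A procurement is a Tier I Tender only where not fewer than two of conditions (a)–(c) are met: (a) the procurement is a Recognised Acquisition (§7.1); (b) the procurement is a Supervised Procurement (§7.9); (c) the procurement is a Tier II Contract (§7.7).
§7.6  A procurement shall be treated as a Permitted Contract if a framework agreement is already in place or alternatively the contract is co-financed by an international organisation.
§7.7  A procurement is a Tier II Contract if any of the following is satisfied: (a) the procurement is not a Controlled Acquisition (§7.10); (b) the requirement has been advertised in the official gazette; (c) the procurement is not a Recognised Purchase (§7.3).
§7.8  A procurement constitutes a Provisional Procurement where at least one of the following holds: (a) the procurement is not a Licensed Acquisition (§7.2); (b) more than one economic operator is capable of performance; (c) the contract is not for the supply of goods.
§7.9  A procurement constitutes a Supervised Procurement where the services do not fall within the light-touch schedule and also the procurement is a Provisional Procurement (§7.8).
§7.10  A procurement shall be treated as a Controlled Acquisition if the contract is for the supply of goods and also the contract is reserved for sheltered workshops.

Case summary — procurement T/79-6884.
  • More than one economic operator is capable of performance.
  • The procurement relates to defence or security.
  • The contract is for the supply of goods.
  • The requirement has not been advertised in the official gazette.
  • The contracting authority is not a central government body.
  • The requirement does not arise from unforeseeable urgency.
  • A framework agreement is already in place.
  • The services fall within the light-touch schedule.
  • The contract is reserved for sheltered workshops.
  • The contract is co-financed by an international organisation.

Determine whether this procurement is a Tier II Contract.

Yes

§7.10 — Controlled Acquisition: [the contract is for the supply of goods? yes] AND [the contract is reserved for sheltered workshops? yes] → satisfied.
§7.3 — Recognised Purchase: [the contracting authority is a central government body? no] AND [the contract is co-financed by an international organisation? yes] AND [the services do not fall within the light-touch schedule? no] → not satisfied.
§7.7 — Tier II Contract: [not a Controlled Acquisition (§7.10)? no] OR [the requirement has been advertised in the official gazette? no] OR [not a Recognised Purchase (§7.3)? yes] → satisfied.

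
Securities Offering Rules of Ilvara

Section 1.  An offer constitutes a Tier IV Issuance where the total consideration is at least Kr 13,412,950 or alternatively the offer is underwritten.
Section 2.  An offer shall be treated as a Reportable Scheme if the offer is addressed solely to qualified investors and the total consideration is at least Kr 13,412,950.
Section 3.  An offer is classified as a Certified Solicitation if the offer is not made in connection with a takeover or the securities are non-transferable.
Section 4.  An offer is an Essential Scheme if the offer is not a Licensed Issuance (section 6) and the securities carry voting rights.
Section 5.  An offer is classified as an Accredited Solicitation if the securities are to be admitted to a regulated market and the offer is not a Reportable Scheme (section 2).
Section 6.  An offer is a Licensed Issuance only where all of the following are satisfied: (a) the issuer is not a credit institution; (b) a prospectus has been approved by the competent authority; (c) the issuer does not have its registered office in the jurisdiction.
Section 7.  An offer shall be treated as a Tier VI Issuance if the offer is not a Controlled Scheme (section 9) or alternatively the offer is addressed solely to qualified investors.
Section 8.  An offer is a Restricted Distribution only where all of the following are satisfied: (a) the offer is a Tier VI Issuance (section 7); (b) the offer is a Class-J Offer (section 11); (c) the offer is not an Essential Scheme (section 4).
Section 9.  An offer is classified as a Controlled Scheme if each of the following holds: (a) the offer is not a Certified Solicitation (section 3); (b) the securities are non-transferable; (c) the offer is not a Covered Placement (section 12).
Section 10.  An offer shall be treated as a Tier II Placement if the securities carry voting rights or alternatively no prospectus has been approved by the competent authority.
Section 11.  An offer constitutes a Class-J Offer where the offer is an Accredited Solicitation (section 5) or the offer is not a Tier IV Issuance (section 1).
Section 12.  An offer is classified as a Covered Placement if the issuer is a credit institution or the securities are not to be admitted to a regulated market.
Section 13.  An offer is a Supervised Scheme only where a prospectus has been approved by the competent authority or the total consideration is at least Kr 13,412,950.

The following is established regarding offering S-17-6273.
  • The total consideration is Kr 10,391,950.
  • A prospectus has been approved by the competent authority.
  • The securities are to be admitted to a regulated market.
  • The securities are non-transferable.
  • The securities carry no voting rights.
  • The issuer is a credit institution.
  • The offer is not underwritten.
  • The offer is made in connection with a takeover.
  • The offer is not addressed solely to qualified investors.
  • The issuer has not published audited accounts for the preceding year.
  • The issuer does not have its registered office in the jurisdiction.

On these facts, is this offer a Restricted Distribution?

Yes

section 3 — Certified Solicitation: [the offer is not made in connection with a takeover? no] OR [the securities are non-transferable? yes] → satisfied.
section 12 — Covered Placement: [the issuer is a credit institution? yes] OR [the securities are not to be admitted to a regulated market? no] → satisfied.
section 9 — Controlled Scheme: [not a Certified Solicitation (section 3)? no] AND [the securities are non-transferable? yes] AND [not a Covered Placement (section 12)? no] → not satisfied.
section 7 — Tier VI Issuance: [not a Controlled Scheme (section 9)? yes] OR [the offer is addressed solely to qualified investors? no] → satisfied.
section 2 — Reportable Scheme: [the offer is addressed solely to qualified investors? no] AND [total consideration: Kr 10,391,950 ≥ Kr 13,412,950? no] → not satisfied.
section 5 — Accredited Solicitation: [the securities are to be admitted to a regulated market? yes] AND [not a Reportable Scheme (section 2)? yes] → satisfied.
section 1 — Tier IV Issuance: [total consideration: Kr 10,391,950 ≥ Kr 13,412,950? no] OR [the offer is underwritten? no] → not satisfied.
section 11 — Class-J Offer: [Accredited Solicitation (section 5)? yes] OR [not a Tier IV Issuance (section 1)? yes] → satisfied.
section 6 — Licensed Issuance: [the issuer is not a credit institution? no] AND [a prospectus has been approved by the competent authority? yes] AND [the issuer does not have its registered office in the jurisdiction? yes] → not satisfied.
section 4 — Essential Scheme: [not a Licensed Issuance (section 6)? yes] AND [the securities carry voting rights? no] → not satisfied.
section 8 — Restricted Distribution: [Tier VI Issuance (section 7)? yes] AND [Class-J Offer (section 11)? yes] AND [not an Essential Scheme (section 4)? yes] → satisfied.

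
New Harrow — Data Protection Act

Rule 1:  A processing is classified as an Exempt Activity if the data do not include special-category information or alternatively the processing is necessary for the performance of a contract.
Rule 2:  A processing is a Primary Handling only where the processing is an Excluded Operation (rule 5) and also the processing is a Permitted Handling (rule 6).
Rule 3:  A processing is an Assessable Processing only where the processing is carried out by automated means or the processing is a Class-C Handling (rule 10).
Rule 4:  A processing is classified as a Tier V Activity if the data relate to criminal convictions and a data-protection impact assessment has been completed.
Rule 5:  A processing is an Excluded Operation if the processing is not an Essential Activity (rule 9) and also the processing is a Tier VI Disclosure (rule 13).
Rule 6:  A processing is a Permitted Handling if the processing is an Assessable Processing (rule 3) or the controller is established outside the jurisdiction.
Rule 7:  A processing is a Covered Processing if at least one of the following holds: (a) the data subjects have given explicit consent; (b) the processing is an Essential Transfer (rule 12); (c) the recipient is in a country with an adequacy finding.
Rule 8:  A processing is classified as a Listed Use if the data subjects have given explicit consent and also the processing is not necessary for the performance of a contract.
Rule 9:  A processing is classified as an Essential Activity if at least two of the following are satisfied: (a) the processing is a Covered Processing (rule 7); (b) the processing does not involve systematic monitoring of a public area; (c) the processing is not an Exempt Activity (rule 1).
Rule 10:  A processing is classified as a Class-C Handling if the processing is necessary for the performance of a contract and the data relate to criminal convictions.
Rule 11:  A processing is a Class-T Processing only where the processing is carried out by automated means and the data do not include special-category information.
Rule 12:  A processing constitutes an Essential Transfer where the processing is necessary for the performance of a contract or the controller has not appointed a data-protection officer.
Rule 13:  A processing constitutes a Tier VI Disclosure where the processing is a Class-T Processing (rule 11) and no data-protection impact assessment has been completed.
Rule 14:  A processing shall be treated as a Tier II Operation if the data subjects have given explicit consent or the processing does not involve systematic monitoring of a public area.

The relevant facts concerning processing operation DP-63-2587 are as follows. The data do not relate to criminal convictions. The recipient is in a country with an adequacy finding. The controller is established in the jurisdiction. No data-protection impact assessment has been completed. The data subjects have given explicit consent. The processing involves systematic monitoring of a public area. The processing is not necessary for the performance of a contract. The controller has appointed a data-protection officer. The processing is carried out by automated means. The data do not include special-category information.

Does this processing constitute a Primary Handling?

Yes

rule 12 — Essential Transfer: [the processing is necessary for the performance of a contract? no] OR [the controller has not appointed a data-protection officer? no] → not satisfied.
rule 7 — Covered Processing: [the data subjects have given explicit consent? yes] OR [Essential Transfer (rule 12)? no] OR [the recipient is in a country with an adequacy finding? yes] → satisfied.
rule 1 — Exempt Activity: [the data do not include special-category information? yes] OR [the processing is necessary for the performance of a contract? no] → satisfied.
rule 9 — Essential Activity: Covered Processing (rule 7)? yes; the processing does not involve systematic monitoring of a public area? no; not an Exempt Activity (rule 1)? no — 1 of 3 hold (need ≥2) → not satisfied.
rule 11 — Class-T Processing: [the processing is carried out by automated means? yes] AND [the data do not include special-category information? yes] → satisfied.
rule 13 — Tier VI Disclosure: [Class-T Processing (rule 11)? yes] AND [no data-protection impact assessment has been completed? yes] → satisfied.
rule 5 — Excluded Operation: [not an Essential Activity (rule 9)? yes] AND [Tier VI Disclosure (rule 13)? yes] → satisfied.
rule 10 — Class-C Handling: [the processing is necessary for the performance of a contract? no] AND [the data relate to criminal convictions? no] → not satisfied.
rule 3 — Assessable Processing: [the processing is carried out by automated means? yes] OR [Class-C Handling (rule 10)? no] → satisfied.
rule 6 — Permitted Handling: [Assessable Processing (rule 3)? yes] OR [the controller is established outside the jurisdiction? no] → satisfied.
rule 2 — Primary Handling: [Excluded Operation (rule 5)? yes] AND [Permitted Handling (rule 6)? yes] → satisfied.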